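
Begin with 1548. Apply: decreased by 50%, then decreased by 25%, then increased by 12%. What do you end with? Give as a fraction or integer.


Start: 1548
Step 1: decrease by 50% => multiply by 50/100
  1548 * 50/100 = 774
Step 2: decrease by 25% => multiply by 75/100
  774 * 75/100 = 1161/2
Step 3: increase by 12% => multiply by 112/100
  1161/2 * 112/100 = 16254/25
Final value = 16254/25

16254/25


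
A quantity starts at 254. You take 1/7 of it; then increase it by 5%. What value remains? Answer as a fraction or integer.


Start with 254.
Step 1: Take 1/7: 254 * 1/7 = 254/7
Step 2: Increase by 5%: 254/7 * 105/100 = 381/10
Final result = 381/10

381/10


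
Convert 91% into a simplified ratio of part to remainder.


Part = 91%, Remainder = 9%
Ratio = 91:9
GCD(91, 9) = 1
Simplify: 91:9 = 91:9

91:9


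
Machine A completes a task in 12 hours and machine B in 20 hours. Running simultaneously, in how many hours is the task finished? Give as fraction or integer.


Rate of A = 1/12 job per hour
Rate of B = 1/20 job per hour
Combined rate = 1/12 + 1/20
Find common denominator: (20 + 12)/(12*20) = 32/240
Combined rate = 2/15 job per hour
Time together = 1 / (2/15) = 15/2 hours

15/2


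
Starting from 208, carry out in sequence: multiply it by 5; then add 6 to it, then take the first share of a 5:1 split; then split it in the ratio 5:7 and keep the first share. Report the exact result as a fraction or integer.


Start with 208.
Step 1: Multiply by 5: 208 * 5 = 1040
Step 2: Add 6: 1040+6=1046; split 5:1 first = 1046*5/6 = 2615/3
Step 3: Split 5:7, first share = 2615/3 * 5/12 = 13075/36
Final result = 13075/36

13075/36


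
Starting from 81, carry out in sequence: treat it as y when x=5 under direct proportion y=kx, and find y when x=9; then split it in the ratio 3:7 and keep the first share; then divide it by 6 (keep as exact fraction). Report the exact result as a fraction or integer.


Start with 81.
Step 1: Direct prop: k = (81)/5; new y = k*9 = 81*9/5 = 729/5
Step 2: Split 3:7, first share = 729/5 * 3/10 = 2187/50
Step 3: Divide by 6: 2187/50 / 6 = 729/100
Final result = 729/100

729/100


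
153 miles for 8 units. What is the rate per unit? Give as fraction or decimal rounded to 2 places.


Total miles = 153
Number of units = 8
Unit rate = 153 / 8
= 19.13 miles per unit

19.13


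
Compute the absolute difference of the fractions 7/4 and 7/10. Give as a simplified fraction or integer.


Simplify: 7/4 = 7/4 and 7/10 = 7/10
Find common denominator: LCD = 20
Convert: 35/20 and 14/20
Difference = |35 - 14|/20 = 21/20
Simplified = 21/20

21/20


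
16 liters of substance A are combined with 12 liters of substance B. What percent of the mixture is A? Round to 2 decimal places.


Volume of A = 16 L
Volume of B = 12 L
Total volume = 16 + 12 = 28 L
Percentage of A = (16/28) * 100
= 57.14%

57.14


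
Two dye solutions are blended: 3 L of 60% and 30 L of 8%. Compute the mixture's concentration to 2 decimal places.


Solute in mixture 1 = 60% of 3 L = 3*60/100 = 9/5 L
Solute in mixture 2 = 8% of 30 L = 30*8/100 = 12/5 L
Total solute = 9/5 + 12/5 = 21/5 L
Total volume = 3 + 30 = 33 L
Final concentration = 21/5/33 * 100 = 12.73%

12.73


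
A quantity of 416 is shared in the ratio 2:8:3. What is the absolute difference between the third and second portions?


Total parts = 2 + 8 + 3 = 13
Value per part = 416 / 13 = 32
Shares: 2*32=64, 8*32=256, 3*32=96
Third share = 96, second share = 256
Difference = |96 - 256| = 160

160


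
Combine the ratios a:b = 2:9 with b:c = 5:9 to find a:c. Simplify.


Given a:b = 2:9 and b:c = 5:9
Make b consistent. Multiply first ratio by 5: a:b = 10:45
Multiply second ratio by 9: b:c = 45:81
Now b = 45 in both, so a:b:c = 10:45:81
Therefore a:c = 10:81
Simplify by GCD: a:c = 10:81

10:81


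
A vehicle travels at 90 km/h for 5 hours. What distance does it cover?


Using distance = speed * time
Speed = 90 km/h
Time = 5 hours
Distance = 90 * 5
= 450 km

450


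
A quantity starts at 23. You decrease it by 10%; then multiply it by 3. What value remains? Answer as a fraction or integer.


Start with 23.
Step 1: Decrease by 10%: 23 * 90/100 = 207/10
Step 2: Multiply by 3: 207/10 * 3 = 621/10
Final result = 621/10

621/10


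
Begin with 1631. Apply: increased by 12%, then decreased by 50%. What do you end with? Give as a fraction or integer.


Start: 1631
Step 1: increase by 12% => multiply by 112/100
  1631 * 112/100 = 45668/25
Step 2: decrease by 50% => multiply by 50/100
  45668/25 * 50/100 = 22834/25
Final value = 22834/25

22834/25


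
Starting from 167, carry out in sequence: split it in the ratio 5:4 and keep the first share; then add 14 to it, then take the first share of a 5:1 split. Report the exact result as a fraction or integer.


Start with 167.
Step 1: Split 5:4, first share = 167 * 5/9 = 835/9
Step 2: Add 14: 835/9+14=961/9; split 5:1 first = 961/9*5/6 = 4805/54
Final result = 4805/54

4805/54


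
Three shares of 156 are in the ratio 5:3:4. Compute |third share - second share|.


Total parts = 5 + 3 + 4 = 12
Value per part = 156 / 12 = 13
Shares: 5*13=65, 3*13=39, 4*13=52
Third share = 52, second share = 39
Difference = |52 - 39| = 13

13


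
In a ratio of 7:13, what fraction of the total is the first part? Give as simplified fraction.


Total parts = 7 + 13 = 20
First part fraction = 7/20
Simplify: 7/20 = 7/20

7/20


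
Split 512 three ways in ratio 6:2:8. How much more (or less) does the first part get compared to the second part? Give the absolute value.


Total parts = 6 + 2 + 8 = 16
Value per part = 512 / 16 = 32
Shares: 6*32=192, 2*32=64, 8*32=256
First share = 192, second share = 64
Difference = |192 - 64| = 128

128


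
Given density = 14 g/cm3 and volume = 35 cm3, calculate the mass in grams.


Using mass = density * volume
Density = 14 g/cm3
Volume = 35 cm3
Mass = 14 * 35
= 490 g

490


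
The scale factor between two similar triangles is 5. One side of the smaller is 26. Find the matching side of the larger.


Similar triangles have proportional sides
Scale factor = 5
Smaller side = 26
Corresponding larger side = 26 * 5
= 130

130


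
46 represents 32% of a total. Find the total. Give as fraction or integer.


Given: 46 is 32% of the whole
Set up: 46 = 32/100 * whole
whole = 46 * 100 / 32
whole = 4600 / 32
whole = 575/4

575/4


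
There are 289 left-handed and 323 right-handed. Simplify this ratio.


Find GCD(289, 323)
GCD = 17
Divide both by 17: 289/17 = 17, 323/17 = 19
Simplified ratio = 17:19

17:19


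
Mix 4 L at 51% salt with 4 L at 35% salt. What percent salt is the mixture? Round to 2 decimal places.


Solute in mixture 1 = 51% of 4 L = 4*51/100 = 51/25 L
Solute in mixture 2 = 35% of 4 L = 4*35/100 = 7/5 L
Total solute = 51/25 + 7/5 = 86/25 L
Total volume = 4 + 4 = 8 L
Final concentration = 86/25/8 * 100 = 43.00%

43.00


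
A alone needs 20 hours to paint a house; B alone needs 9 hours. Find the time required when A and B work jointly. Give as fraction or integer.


Rate of A = 1/20 job per hour
Rate of B = 1/9 job per hour
Combined rate = 1/20 + 1/9
Find common denominator: (9 + 20)/(20*9) = 29/180
Combined rate = 29/180 job per hour
Time together = 1 / (29/180) = 180/29 hours

180/29


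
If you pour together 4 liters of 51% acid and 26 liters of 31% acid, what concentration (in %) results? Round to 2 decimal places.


Solute in mixture 1 = 51% of 4 L = 4*51/100 = 51/25 L
Solute in mixture 2 = 31% of 26 L = 26*31/100 = 403/50 L
Total solute = 51/25 + 403/50 = 101/10 L
Total volume = 4 + 26 = 30 L
Final concentration = 101/10/30 * 100 = 33.67%

33.67


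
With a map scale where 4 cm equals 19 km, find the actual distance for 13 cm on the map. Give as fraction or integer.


Map scale: 4 cm = 19 km
Measured distance on map = 13 cm
Set up proportion: 13 * 19 / 4
= 247 / 4
= 247/4 km

247/4


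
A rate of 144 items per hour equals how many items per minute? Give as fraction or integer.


Converting from per hour to per minute
Rate = 144 items per hour
Divide by 60: 144/60
= 12/5 items per minute

12/5


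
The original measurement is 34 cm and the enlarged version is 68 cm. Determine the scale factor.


Original length = 34 cm
Scaled length = 68 cm
Scale factor = 68 / 34
= 2

2


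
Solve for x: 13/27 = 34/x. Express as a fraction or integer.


Setting up: 13/27 = 34/x
Cross multiply: 13 * x = 27 * 34
13x = 918
x = 918/13
x = 918/13

918/13


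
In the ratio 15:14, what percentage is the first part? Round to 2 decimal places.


Total parts = 15 + 14 = 29
First part fraction = 15/29
Percentage = (15/29) * 100
= 0.517241 * 100
= 51.72%

51.72


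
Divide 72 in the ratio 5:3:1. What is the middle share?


Ratio = 5:3:1
Total parts = 5 + 3 + 1 = 9
Value per part = 72 / 9 = 8
First share = 5 * 8 = 40
Middle share = 3 * 8 = 24
Third share = 1 * 8 = 8

24


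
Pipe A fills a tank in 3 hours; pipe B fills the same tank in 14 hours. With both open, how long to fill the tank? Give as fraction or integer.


Rate of A = 1/3 job per hour
Rate of B = 1/14 job per hour
Combined rate = 1/3 + 1/14
Find common denominator: (14 + 3)/(3*14) = 17/42
Combined rate = 17/42 job per hour
Time together = 1 / (17/42) = 42/17 hours

42/17


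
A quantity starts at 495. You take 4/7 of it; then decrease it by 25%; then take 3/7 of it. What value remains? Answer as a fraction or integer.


Start with 495.
Step 1: Take 4/7: 495 * 4/7 = 1980/7
Step 2: Decrease by 25%: 1980/7 * 75/100 = 1485/7
Step 3: Take 3/7: 1485/7 * 3/7 = 4455/49
Final result = 4455/49

4455/49


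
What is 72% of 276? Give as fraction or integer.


Compute 72% of 276
Convert percentage: 72% = 72/100
Multiply: 276 * 72/100
= 19872/100
= 4968/25

4968/25


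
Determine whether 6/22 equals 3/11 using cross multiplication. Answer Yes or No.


Cross multiply to check 6/22 = 3/11
Left cross product: 6 * 11 = 66
Right cross product: 22 * 3 = 66
66 = 66
Equal, so proportions match => Yes

Yes


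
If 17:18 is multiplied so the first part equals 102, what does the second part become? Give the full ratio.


Original ratio: 17:18
First term target: 102
Scale factor = 102 / 17 = 6
Multiply second term: 18 * 6 = 108
Equivalent ratio = 102:108

102:108


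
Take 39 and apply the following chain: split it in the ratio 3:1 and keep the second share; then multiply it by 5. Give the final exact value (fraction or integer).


Start with 39.
Step 1: Split 3:1, second share = 39 * 1/4 = 39/4
Step 2: Multiply by 5: 39/4 * 5 = 195/4
Final result = 195/4

195/4


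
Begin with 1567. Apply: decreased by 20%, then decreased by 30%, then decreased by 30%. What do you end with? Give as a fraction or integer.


Start: 1567
Step 1: decrease by 20% => multiply by 80/100
  1567 * 80/100 = 6268/5
Step 2: decrease by 30% => multiply by 70/100
  6268/5 * 70/100 = 21938/25
Step 3: decrease by 30% => multiply by 70/100
  21938/25 * 70/100 = 76783/125
Final value = 76783/125

76783/125


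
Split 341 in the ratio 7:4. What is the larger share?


Total parts = 7 + 4 = 11
Value per part = 341 / 11 = 31
First share = 7 * 31 = 217
Second share = 4 * 31 = 124
Larger share = 217

217


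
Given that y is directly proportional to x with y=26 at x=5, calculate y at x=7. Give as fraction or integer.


Direct proportion: y = kx
Find k: k = 26/5 = 26/5
Compute y at x=7: y = 26/5 * 7
y = 182/5

182/5


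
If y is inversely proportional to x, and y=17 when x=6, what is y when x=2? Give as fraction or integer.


Inverse proportion: y = k/x
Find k: k = 6 * 17 = 102
Compute y at x=2: y = 102/2
y = 51

51


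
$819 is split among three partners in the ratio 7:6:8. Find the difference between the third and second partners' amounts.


Total parts = 7 + 6 + 8 = 21
Value per part = 819 / 21 = 39
Shares: 7*39=273, 6*39=234, 8*39=312
Third share = 312, second share = 234
Difference = |312 - 234| = 78

78


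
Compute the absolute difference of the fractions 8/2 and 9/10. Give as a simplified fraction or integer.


Simplify: 8/2 = 4 and 9/10 = 9/10
Find common denominator: LCD = 10
Convert: 40/10 and 9/10
Difference = |40 - 9|/10 = 31/10
Simplified = 31/10

31/10


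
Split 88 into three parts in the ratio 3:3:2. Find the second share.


Ratio = 3:3:2
Total parts = 3 + 3 + 2 = 8
Value per part = 88 / 8 = 11
First share = 3 * 11 = 33
Middle share = 3 * 11 = 33
Third share = 2 * 11 = 22

33


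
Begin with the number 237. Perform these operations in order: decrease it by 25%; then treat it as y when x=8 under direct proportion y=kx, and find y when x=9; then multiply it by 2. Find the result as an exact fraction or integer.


Start with 237.
Step 1: Decrease by 25%: 237 * 75/100 = 711/4
Step 2: Direct prop: k = (711/4)/8; new y = k*9 = 711/4*9/8 = 6399/32
Step 3: Multiply by 2: 6399/32 * 2 = 6399/16
Final result = 6399/16

6399/16


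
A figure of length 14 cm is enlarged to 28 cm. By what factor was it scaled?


Original length = 14 cm
Scaled length = 28 cm
Scale factor = 28 / 14
= 2

2


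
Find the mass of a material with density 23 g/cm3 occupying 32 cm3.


Using mass = density * volume
Density = 23 g/cm3
Volume = 32 cm3
Mass = 23 * 32
= 736 g

736


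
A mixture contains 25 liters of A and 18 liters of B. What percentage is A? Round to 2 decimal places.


Volume of A = 25 L
Volume of B = 18 L
Total volume = 25 + 18 = 43 L
Percentage of A = (25/43) * 100
= 58.14%

58.14


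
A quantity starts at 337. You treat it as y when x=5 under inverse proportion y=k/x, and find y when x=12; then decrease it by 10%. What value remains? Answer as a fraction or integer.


Start with 337.
Step 1: Inverse prop: k = (337)*5; new y = k/12 = 337*5/12 = 1685/12
Step 2: Decrease by 10%: 1685/12 * 90/100 = 1011/8
Final result = 1011/8

1011/8


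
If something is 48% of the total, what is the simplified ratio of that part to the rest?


Part = 48%, Remainder = 52%
Ratio = 48:52
GCD(48, 52) = 4
Simplify: 12:13 = 12:13

12:13


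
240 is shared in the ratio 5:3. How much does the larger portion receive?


Total parts = 5 + 3 = 8
Value per part = 240 / 8 = 30
First share = 5 * 30 = 150
Second share = 3 * 30 = 90
Larger share = 150

150


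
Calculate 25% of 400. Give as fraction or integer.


Compute 25% of 400
Convert percentage: 25% = 25/100
Multiply: 400 * 25/100
= 10000/100
= 100

100


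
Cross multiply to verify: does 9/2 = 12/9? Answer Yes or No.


Cross multiply to check 9/2 = 12/9
Left cross product: 9 * 9 = 81
Right cross product: 2 * 12 = 24
81 != 24
Not equal, so proportions differ => No

No


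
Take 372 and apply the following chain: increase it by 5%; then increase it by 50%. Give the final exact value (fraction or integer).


Start with 372.
Step 1: Increase by 5%: 372 * 105/100 = 1953/5
Step 2: Increase by 50%: 1953/5 * 150/100 = 5859/10
Final result = 5859/10

5859/10


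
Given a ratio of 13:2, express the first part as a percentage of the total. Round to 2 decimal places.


Total parts = 13 + 2 = 15
First part fraction = 13/15
Percentage = (13/15) * 100
= 0.866667 * 100
= 86.67%

86.67


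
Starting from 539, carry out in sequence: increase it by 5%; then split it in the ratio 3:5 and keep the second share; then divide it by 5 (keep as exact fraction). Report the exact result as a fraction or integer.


Start with 539.
Step 1: Increase by 5%: 539 * 105/100 = 11319/20
Step 2: Split 3:5, second share = 11319/20 * 5/8 = 11319/32
Step 3: Divide by 5: 11319/32 / 5 = 11319/160
Final result = 11319/160

11319/160


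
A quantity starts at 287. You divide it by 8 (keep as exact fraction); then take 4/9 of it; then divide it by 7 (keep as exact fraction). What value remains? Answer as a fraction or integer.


Start with 287.
Step 1: Divide by 8: 287 / 8 = 287/8
Step 2: Take 4/9: 287/8 * 4/9 = 287/18
Step 3: Divide by 7: 287/18 / 7 = 41/18
Final result = 41/18

41/18


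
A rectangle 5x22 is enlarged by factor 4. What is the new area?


Original dimensions: 5 x 22
Enlargement factor = 4
New width = 5 * 4 = 20
New height = 22 * 4 = 88
New area = 20 * 88 = 1760

1760


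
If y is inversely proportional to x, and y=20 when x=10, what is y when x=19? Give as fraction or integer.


Inverse proportion: y = k/x
Find k: k = 10 * 20 = 200
Compute y at x=19: y = 200/19
y = 200/19

200/19


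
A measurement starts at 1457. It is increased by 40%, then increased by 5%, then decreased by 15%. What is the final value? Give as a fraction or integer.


Start: 1457
Step 1: increase by 40% => multiply by 140/100
  1457 * 140/100 = 10199/5
Step 2: increase by 5% => multiply by 105/100
  10199/5 * 105/100 = 214179/100
Step 3: decrease by 15% => multiply by 85/100
  214179/100 * 85/100 = 3641043/2000
Final value = 3641043/2000

3641043/2000


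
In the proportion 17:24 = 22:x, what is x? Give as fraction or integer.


Setting up: 17/24 = 22/x
Cross multiply: 17 * x = 24 * 22
17x = 528
x = 528/17
x = 528/17

528/17


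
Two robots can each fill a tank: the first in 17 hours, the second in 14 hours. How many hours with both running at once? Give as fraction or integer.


Rate of A = 1/17 job per hour
Rate of B = 1/14 job per hour
Combined rate = 1/17 + 1/14
Find common denominator: (14 + 17)/(17*14) = 31/238
Combined rate = 31/238 job per hour
Time together = 1 / (31/238) = 238/31 hours

238/31


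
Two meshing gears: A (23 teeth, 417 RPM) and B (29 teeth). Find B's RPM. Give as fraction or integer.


Gear ratio: teeth_A * RPM_A = teeth_B * RPM_B
23 * 417 = 29 * RPM_B
9591 = 29 * RPM_B
RPM_B = 9591 / 29
RPM_B = 9591/29

9591/29


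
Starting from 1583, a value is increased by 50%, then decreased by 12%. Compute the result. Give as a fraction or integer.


Start: 1583
Step 1: increase by 50% => multiply by 150/100
  1583 * 150/100 = 4749/2
Step 2: decrease by 12% => multiply by 88/100
  4749/2 * 88/100 = 52239/25
Final value = 52239/25

52239/25


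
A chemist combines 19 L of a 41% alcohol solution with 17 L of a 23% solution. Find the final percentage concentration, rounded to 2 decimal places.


Solute in mixture 1 = 41% of 19 L = 19*41/100 = 779/100 L
Solute in mixture 2 = 23% of 17 L = 17*23/100 = 391/100 L
Total solute = 779/100 + 391/100 = 117/10 L
Total volume = 19 + 17 = 36 L
Final concentration = 117/10/36 * 100 = 32.50%

32.50


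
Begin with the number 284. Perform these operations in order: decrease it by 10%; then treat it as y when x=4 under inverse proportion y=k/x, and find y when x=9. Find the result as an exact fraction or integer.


Start with 284.
Step 1: Decrease by 10%: 284 * 90/100 = 1278/5
Step 2: Inverse prop: k = (1278/5)*4; new y = k/9 = 1278/5*4/9 = 568/5
Final result = 568/5

568/5


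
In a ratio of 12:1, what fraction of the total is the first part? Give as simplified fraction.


Total parts = 12 + 1 = 13
First part fraction = 12/13
Simplify: 12/13 = 12/13

12/13


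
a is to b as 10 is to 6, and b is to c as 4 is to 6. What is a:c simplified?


Given a:b = 10:6 and b:c = 4:6
Make b consistent. Multiply first ratio by 4: a:b = 40:24
Multiply second ratio by 6: b:c = 24:36
Now b = 24 in both, so a:b:c = 40:24:36
Therefore a:c = 40:36
Simplify by GCD: a:c = 10:9

10:9


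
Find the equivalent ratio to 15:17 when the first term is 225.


Original ratio: 15:17
First term target: 225
Scale factor = 225 / 15 = 15
Multiply second term: 17 * 15 = 255
Equivalent ratio = 225:255

225:255


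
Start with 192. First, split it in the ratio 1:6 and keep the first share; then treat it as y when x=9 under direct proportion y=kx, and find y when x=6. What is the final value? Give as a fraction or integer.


Start with 192.
Step 1: Split 1:6, first share = 192 * 1/7 = 192/7
Step 2: Direct prop: k = (192/7)/9; new y = k*6 = 192/7*6/9 = 128/7
Final result = 128/7

128/7


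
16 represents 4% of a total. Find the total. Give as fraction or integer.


Given: 16 is 4% of the whole
Set up: 16 = 4/100 * whole
whole = 16 * 100 / 4
whole = 1600 / 4
whole = 400

400


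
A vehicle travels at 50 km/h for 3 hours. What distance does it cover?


Using distance = speed * time
Speed = 50 km/h
Time = 3 hours
Distance = 50 * 3
= 150 km

150


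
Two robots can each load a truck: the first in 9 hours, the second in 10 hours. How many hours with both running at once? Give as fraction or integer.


Rate of A = 1/9 job per hour
Rate of B = 1/10 job per hour
Combined rate = 1/9 + 1/10
Find common denominator: (10 + 9)/(9*10) = 19/90
Combined rate = 19/90 job per hour
Time together = 1 / (19/90) = 90/19 hours

90/19


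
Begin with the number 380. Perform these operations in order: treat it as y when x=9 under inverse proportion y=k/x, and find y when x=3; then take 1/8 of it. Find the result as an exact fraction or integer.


Start with 380.
Step 1: Inverse prop: k = (380)*9; new y = k/3 = 380*9/3 = 1140
Step 2: Take 1/8: 1140 * 1/8 = 285/2
Final result = 285/2

285/2


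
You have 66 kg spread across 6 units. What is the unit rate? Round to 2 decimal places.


Total kg = 66
Number of units = 6
Unit rate = 66 / 6
= 11 kg per unit

11


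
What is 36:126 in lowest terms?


Find GCD(36, 126)
GCD = 18
Divide both by 18: 36/18 = 2, 126/18 = 7
Simplified ratio = 2:7

2:7


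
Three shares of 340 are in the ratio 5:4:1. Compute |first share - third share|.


Total parts = 5 + 4 + 1 = 10
Value per part = 340 / 10 = 34
Shares: 5*34=170, 4*34=136, 1*34=34
First share = 170, third share = 34
Difference = |170 - 34| = 136

136


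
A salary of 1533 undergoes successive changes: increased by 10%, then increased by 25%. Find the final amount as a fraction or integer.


Start: 1533
Step 1: increase by 10% => multiply by 110/100
  1533 * 110/100 = 16863/10
Step 2: increase by 25% => multiply by 125/100
  16863/10 * 125/100 = 16863/8
Final value = 16863/8

16863/8


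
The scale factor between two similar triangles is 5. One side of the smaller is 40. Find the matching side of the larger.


Similar triangles have proportional sides
Scale factor = 5
Smaller side = 40
Corresponding larger side = 40 * 5
= 200

200


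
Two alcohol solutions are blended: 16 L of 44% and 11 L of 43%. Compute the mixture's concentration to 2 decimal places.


Solute in mixture 1 = 44% of 16 L = 16*44/100 = 176/25 L
Solute in mixture 2 = 43% of 11 L = 11*43/100 = 473/100 L
Total solute = 176/25 + 473/100 = 1177/100 L
Total volume = 16 + 11 = 27 L
Final concentration = 1177/100/27 * 100 = 43.59%

43.59


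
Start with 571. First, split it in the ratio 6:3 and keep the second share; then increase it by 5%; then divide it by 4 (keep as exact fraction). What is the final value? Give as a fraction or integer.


Start with 571.
Step 1: Split 6:3, second share = 571 * 3/9 = 571/3
Step 2: Increase by 5%: 571/3 * 105/100 = 3997/20
Step 3: Divide by 4: 3997/20 / 4 = 3997/80
Final result = 3997/80

3997/80


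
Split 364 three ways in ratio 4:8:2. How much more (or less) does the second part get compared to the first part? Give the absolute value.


Total parts = 4 + 8 + 2 = 14
Value per part = 364 / 14 = 26
Shares: 4*26=104, 8*26=208, 2*26=52
Second share = 208, first share = 104
Difference = |208 - 104| = 104

104


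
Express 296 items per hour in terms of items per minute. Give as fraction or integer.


Converting from per hour to per minute
Rate = 296 items per hour
Divide by 60: 296/60
= 74/15 items per minute

74/15


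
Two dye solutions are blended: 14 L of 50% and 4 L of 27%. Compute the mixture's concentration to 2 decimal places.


Solute in mixture 1 = 50% of 14 L = 14*50/100 = 7 L
Solute in mixture 2 = 27% of 4 L = 4*27/100 = 27/25 L
Total solute = 7 + 27/25 = 202/25 L
Total volume = 14 + 4 = 18 L
Final concentration = 202/25/18 * 100 = 44.89%

44.89


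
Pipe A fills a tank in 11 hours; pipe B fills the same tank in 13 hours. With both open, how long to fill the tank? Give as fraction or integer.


Rate of A = 1/11 job per hour
Rate of B = 1/13 job per hour
Combined rate = 1/11 + 1/13
Find common denominator: (13 + 11)/(11*13) = 24/143
Combined rate = 24/143 job per hour
Time together = 1 / (24/143) = 143/24 hours

143/24


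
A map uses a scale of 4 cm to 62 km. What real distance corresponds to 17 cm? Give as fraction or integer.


Map scale: 4 cm = 62 km
Measured distance on map = 17 cm
Set up proportion: 17 * 62 / 4
= 1054 / 4
= 527/2 km

527/2


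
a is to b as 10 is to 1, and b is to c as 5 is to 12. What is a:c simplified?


Given a:b = 10:1 and b:c = 5:12
Make b consistent. Multiply first ratio by 5: a:b = 50:5
Multiply second ratio by 1: b:c = 5:12
Now b = 5 in both, so a:b:c = 50:5:12
Therefore a:c = 50:12
Simplify by GCD: a:c = 25:6

25:6


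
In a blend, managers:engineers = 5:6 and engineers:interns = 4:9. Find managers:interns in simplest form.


Given a:b = 5:6 and b:c = 4:9
Make b consistent. Multiply first ratio by 4: a:b = 20:24
Multiply second ratio by 6: b:c = 24:54
Now b = 24 in both, so a:b:c = 20:24:54
Therefore a:c = 20:54
Simplify by GCD: a:c = 10:27

10:27


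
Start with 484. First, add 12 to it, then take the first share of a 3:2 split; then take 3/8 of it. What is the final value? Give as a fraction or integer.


Start with 484.
Step 1: Add 12: 484+12=496; split 3:2 first = 496*3/5 = 1488/5
Step 2: Take 3/8: 1488/5 * 3/8 = 558/5
Final result = 558/5

558/5


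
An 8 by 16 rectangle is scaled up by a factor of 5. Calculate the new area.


Original dimensions: 8 x 16
Enlargement factor = 5
New width = 8 * 5 = 40
New height = 16 * 5 = 80
New area = 40 * 80 = 3200

3200


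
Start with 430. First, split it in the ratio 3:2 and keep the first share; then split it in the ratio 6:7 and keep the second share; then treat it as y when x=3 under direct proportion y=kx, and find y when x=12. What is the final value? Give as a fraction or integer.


Start with 430.
Step 1: Split 3:2, first share = 430 * 3/5 = 258
Step 2: Split 6:7, second share = 258 * 7/13 = 1806/13
Step 3: Direct prop: k = (1806/13)/3; new y = k*12 = 1806/13*12/3 = 7224/13
Final result = 7224/13

7224/13


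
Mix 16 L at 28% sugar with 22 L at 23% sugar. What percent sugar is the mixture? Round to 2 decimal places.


Solute in mixture 1 = 28% of 16 L = 16*28/100 = 112/25 L
Solute in mixture 2 = 23% of 22 L = 22*23/100 = 253/50 L
Total solute = 112/25 + 253/50 = 477/50 L
Total volume = 16 + 22 = 38 L
Final concentration = 477/50/38 * 100 = 25.11%

25.11


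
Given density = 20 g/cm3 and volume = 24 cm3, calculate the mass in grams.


Using mass = density * volume
Density = 20 g/cm3
Volume = 24 cm3
Mass = 20 * 24
= 480 g

480


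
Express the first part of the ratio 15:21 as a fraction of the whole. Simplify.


Total parts = 15 + 21 = 36
First part fraction = 15/36
Simplify: 15/36 = 5/12

5/12


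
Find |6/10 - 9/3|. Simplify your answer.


Simplify: 6/10 = 3/5 and 9/3 = 3
Find common denominator: LCD = 5
Convert: 3/5 and 15/5
Difference = |3 - 15|/5 = 12/5
Simplified = 12/5

12/5


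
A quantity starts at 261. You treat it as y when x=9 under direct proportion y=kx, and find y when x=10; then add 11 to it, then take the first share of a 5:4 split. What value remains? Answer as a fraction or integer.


Start with 261.
Step 1: Direct prop: k = (261)/9; new y = k*10 = 261*10/9 = 290
Step 2: Add 11: 290+11=301; split 5:4 first = 301*5/9 = 1505/9
Final result = 1505/9

1505/9


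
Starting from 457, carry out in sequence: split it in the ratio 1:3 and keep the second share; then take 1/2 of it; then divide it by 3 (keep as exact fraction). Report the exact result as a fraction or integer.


Start with 457.
Step 1: Split 1:3, second share = 457 * 3/4 = 1371/4
Step 2: Take 1/2: 1371/4 * 1/2 = 1371/8
Step 3: Divide by 3: 1371/8 / 3 = 457/8
Final result = 457/8

457/8


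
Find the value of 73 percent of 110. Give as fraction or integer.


Compute 73% of 110
Convert percentage: 73% = 73/100
Multiply: 110 * 73/100
= 8030/100
= 803/10

803/10


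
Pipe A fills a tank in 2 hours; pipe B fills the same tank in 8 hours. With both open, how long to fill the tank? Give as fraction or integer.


Rate of A = 1/2 job per hour
Rate of B = 1/8 job per hour
Combined rate = 1/2 + 1/8
Find common denominator: (8 + 2)/(2*8) = 10/16
Combined rate = 5/8 job per hour
Time together = 1 / (5/8) = 8/5 hours

8/5


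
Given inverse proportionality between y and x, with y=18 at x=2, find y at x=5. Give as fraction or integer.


Inverse proportion: y = k/x
Find k: k = 2 * 18 = 36
Compute y at x=5: y = 36/5
y = 36/5

36/5


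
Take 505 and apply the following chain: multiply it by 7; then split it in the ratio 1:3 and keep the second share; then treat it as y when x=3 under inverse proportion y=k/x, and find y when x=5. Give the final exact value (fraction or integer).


Start with 505.
Step 1: Multiply by 7: 505 * 7 = 3535
Step 2: Split 1:3, second share = 3535 * 3/4 = 10605/4
Step 3: Inverse prop: k = (10605/4)*3; new y = k/5 = 10605/4*3/5 = 6363/4
Final result = 6363/4

6363/4


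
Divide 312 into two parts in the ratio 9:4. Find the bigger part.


Total parts = 9 + 4 = 13
Value per part = 312 / 13 = 24
First share = 9 * 24 = 216
Second share = 4 * 24 = 96
Larger share = 216

216


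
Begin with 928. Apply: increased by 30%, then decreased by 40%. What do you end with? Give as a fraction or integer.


Start: 928
Step 1: increase by 30% => multiply by 130/100
  928 * 130/100 = 6032/5
Step 2: decrease by 40% => multiply by 60/100
  6032/5 * 60/100 = 18096/25
Final value = 18096/25

18096/25


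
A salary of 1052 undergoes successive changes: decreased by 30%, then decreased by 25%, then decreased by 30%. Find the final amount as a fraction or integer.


Start: 1052
Step 1: decrease by 30% => multiply by 70/100
  1052 * 70/100 = 3682/5
Step 2: decrease by 25% => multiply by 75/100
  3682/5 * 75/100 = 5523/10
Step 3: decrease by 30% => multiply by 70/100
  5523/10 * 70/100 = 38661/100
Final value = 38661/100

38661/100


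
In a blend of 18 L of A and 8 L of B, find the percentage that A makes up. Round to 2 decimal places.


Volume of A = 18 L
Volume of B = 8 L
Total volume = 18 + 8 = 26 L
Percentage of A = (18/26) * 100
= 69.23%

69.23


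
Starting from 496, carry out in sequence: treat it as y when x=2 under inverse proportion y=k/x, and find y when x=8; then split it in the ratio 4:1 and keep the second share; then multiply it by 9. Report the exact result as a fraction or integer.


Start with 496.
Step 1: Inverse prop: k = (496)*2; new y = k/8 = 496*2/8 = 124
Step 2: Split 4:1, second share = 124 * 1/5 = 124/5
Step 3: Multiply by 9: 124/5 * 9 = 1116/5
Final result = 1116/5

1116/5


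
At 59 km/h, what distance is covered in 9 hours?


Using distance = speed * time
Speed = 59 km/h
Time = 9 hours
Distance = 59 * 9
= 531 km

531


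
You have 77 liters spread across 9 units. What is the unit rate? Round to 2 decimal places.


Total liters = 77
Number of units = 9
Unit rate = 77 / 9
= 8.56 liters per unit

8.56


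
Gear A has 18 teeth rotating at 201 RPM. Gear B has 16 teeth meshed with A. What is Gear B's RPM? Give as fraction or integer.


Gear ratio: teeth_A * RPM_A = teeth_B * RPM_B
18 * 201 = 16 * RPM_B
3618 = 16 * RPM_B
RPM_B = 3618 / 16
RPM_B = 1809/8

1809/8


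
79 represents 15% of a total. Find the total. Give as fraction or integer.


Given: 79 is 15% of the whole
Set up: 79 = 15/100 * whole
whole = 79 * 100 / 15
whole = 7900 / 15
whole = 1580/3

1580/3


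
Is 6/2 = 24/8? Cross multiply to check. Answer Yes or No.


Cross multiply to check 6/2 = 24/8
Left cross product: 6 * 8 = 48
Right cross product: 2 * 24 = 48
48 = 48
Equal, so proportions match => Yes

Yes


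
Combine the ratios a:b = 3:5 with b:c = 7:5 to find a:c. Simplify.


Given a:b = 3:5 and b:c = 7:5
Make b consistent. Multiply first ratio by 7: a:b = 21:35
Multiply second ratio by 5: b:c = 35:25
Now b = 35 in both, so a:b:c = 21:35:25
Therefore a:c = 21:25
Simplify by GCD: a:c = 21:25

21:25


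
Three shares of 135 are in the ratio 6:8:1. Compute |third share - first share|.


Total parts = 6 + 8 + 1 = 15
Value per part = 135 / 15 = 9
Shares: 6*9=54, 8*9=72, 1*9=9
Third share = 9, first share = 54
Difference = |9 - 54| = 45

45


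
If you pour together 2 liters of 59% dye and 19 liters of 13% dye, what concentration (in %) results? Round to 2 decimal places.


Solute in mixture 1 = 59% of 2 L = 2*59/100 = 59/50 L
Solute in mixture 2 = 13% of 19 L = 19*13/100 = 247/100 L
Total solute = 59/50 + 247/100 = 73/20 L
Total volume = 2 + 19 = 21 L
Final concentration = 73/20/21 * 100 = 17.38%

17.38


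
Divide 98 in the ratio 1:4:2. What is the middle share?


Ratio = 1:4:2
Total parts = 1 + 4 + 2 = 7
Value per part = 98 / 7 = 14
First share = 1 * 14 = 14
Middle share = 4 * 14 = 56
Third share = 2 * 14 = 28

56


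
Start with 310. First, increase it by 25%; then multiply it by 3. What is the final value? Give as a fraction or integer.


Start with 310.
Step 1: Increase by 25%: 310 * 125/100 = 775/2
Step 2: Multiply by 3: 775/2 * 3 = 2325/2
Final result = 2325/2

2325/2


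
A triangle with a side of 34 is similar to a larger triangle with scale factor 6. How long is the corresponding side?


Similar triangles have proportional sides
Scale factor = 6
Smaller side = 34
Corresponding larger side = 34 * 6
= 204

204


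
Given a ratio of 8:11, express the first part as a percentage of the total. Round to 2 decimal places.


Total parts = 8 + 11 = 19
First part fraction = 8/19
Percentage = (8/19) * 100
= 0.421053 * 100
= 42.11%

42.11


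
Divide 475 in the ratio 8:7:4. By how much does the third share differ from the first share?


Total parts = 8 + 7 + 4 = 19
Value per part = 475 / 19 = 25
Shares: 8*25=200, 7*25=175, 4*25=100
Third share = 100, first share = 200
Difference = |100 - 200| = 100

100


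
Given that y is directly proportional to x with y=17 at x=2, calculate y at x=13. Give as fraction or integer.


Direct proportion: y = kx
Find k: k = 17/2 = 17/2
Compute y at x=13: y = 17/2 * 13
y = 221/2

221/2


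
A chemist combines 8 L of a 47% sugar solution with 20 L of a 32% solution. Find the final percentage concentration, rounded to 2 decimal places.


Solute in mixture 1 = 47% of 8 L = 8*47/100 = 94/25 L
Solute in mixture 2 = 32% of 20 L = 20*32/100 = 32/5 L
Total solute = 94/25 + 32/5 = 254/25 L
Total volume = 8 + 20 = 28 L
Final concentration = 254/25/28 * 100 = 36.29%

36.29


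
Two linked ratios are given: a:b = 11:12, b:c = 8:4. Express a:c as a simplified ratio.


Given a:b = 11:12 and b:c = 8:4
Make b consistent. Multiply first ratio by 8: a:b = 88:96
Multiply second ratio by 12: b:c = 96:48
Now b = 96 in both, so a:b:c = 88:96:48
Therefore a:c = 88:48
Simplify by GCD: a:c = 11:6

11:6


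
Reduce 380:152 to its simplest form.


Find GCD(380, 152)
GCD = 76
Divide both by 76: 380/76 = 5, 152/76 = 2
Simplified ratio = 5:2

5:2


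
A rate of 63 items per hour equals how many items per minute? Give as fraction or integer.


Converting from per hour to per minute
Rate = 63 items per hour
Divide by 60: 63/60
= 21/20 items per minute

21/20


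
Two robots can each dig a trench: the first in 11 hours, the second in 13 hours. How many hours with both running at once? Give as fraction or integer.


Rate of A = 1/11 job per hour
Rate of B = 1/13 job per hour
Combined rate = 1/11 + 1/13
Find common denominator: (13 + 11)/(11*13) = 24/143
Combined rate = 24/143 job per hour
Time together = 1 / (24/143) = 143/24 hours

143/24


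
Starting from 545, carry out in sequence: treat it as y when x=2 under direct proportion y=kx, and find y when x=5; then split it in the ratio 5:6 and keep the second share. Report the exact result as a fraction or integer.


Start with 545.
Step 1: Direct prop: k = (545)/2; new y = k*5 = 545*5/2 = 2725/2
Step 2: Split 5:6, second share = 2725/2 * 6/11 = 8175/11
Final result = 8175/11

8175/11


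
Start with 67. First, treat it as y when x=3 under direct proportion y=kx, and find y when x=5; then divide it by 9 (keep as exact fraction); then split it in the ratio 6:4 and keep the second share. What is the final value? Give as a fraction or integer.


Start with 67.
Step 1: Direct prop: k = (67)/3; new y = k*5 = 67*5/3 = 335/3
Step 2: Divide by 9: 335/3 / 9 = 335/27
Step 3: Split 6:4, second share = 335/27 * 4/10 = 134/27
Final result = 134/27

134/27


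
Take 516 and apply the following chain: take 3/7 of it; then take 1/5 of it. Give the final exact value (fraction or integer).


Start with 516.
Step 1: Take 3/7: 516 * 3/7 = 1548/7
Step 2: Take 1/5: 1548/7 * 1/5 = 1548/35
Final result = 1548/35

1548/35


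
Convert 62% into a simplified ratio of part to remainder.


Part = 62%, Remainder = 38%
Ratio = 62:38
GCD(62, 38) = 2
Simplify: 31:19 = 31:19

31:19


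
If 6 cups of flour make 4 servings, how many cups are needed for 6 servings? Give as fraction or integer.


Original: 6 cups for 4 servings
Target servings = 6
Scaling factor = 6/4
New amount = 6 * 6/4
= 36/4
= 9 cups

9


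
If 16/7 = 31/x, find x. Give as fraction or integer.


Setting up: 16/7 = 31/x
Cross multiply: 16 * x = 7 * 31
16x = 217
x = 217/16
x = 217/16

217/16


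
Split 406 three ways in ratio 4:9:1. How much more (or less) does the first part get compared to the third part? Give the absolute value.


Total parts = 4 + 9 + 1 = 14
Value per part = 406 / 14 = 29
Shares: 4*29=116, 9*29=261, 1*29=29
First share = 116, third share = 29
Difference = |116 - 29| = 87

87


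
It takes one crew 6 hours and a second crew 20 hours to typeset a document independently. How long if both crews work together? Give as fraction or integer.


Rate of A = 1/6 job per hour
Rate of B = 1/20 job per hour
Combined rate = 1/6 + 1/20
Find common denominator: (20 + 6)/(6*20) = 26/120
Combined rate = 13/60 job per hour
Time together = 1 / (13/60) = 60/13 hours

60/13


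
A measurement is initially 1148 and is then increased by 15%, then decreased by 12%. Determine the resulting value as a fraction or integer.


Start: 1148
Step 1: increase by 15% => multiply by 115/100
  1148 * 115/100 = 6601/5
Step 2: decrease by 12% => multiply by 88/100
  6601/5 * 88/100 = 145222/125
Final value = 145222/125

145222/125


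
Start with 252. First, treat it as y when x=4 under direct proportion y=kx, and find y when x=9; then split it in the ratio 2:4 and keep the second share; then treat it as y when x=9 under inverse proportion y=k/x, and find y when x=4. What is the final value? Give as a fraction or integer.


Start with 252.
Step 1: Direct prop: k = (252)/4; new y = k*9 = 252*9/4 = 567
Step 2: Split 2:4, second share = 567 * 4/6 = 378
Step 3: Inverse prop: k = (378)*9; new y = k/4 = 378*9/4 = 1701/2
Final result = 1701/2

1701/2


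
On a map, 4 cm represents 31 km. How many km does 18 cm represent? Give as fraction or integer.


Map scale: 4 cm = 31 km
Measured distance on map = 18 cm
Set up proportion: 18 * 31 / 4
= 558 / 4
= 279/2 km

279/2


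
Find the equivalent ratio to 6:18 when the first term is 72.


Original ratio: 6:18
First term target: 72
Scale factor = 72 / 6 = 12
Multiply second term: 18 * 12 = 216
Equivalent ratio = 72:216

72:216


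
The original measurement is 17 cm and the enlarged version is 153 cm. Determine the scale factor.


Original length = 17 cm
Scaled length = 153 cm
Scale factor = 153 / 17
= 9

9


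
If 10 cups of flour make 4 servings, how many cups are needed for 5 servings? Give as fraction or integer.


Original: 10 cups for 4 servings
Target servings = 5
Scaling factor = 5/4
New amount = 10 * 5/4
= 50/4
= 25/2 cups

25/2
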